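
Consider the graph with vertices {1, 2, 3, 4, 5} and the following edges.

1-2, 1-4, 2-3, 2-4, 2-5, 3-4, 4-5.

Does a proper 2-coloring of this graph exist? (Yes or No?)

No

2, 4, 5 are pairwise adjacent, so at least 3 colors are needed.
So 2 colors are not enough.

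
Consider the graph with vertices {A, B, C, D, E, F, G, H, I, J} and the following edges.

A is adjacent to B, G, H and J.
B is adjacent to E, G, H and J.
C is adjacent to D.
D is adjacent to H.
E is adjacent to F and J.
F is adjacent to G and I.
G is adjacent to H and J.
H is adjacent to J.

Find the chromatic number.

5

A, B, G, H, J are mutually adjacent (a clique of size 5), so at least 5 colors are needed.
5 colors suffice: color 1 → {B, D, F}; color 2 → {C, E, H, I}; color 3 → {J}; color 4 → {G}; color 5 → {A}. Each edge has distinct colors on its endpoints.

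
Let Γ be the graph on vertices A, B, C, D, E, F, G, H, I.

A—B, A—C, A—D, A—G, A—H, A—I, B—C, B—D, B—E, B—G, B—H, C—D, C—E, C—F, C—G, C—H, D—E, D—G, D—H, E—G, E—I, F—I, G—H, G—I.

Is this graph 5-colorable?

A, B, C, D, G, H form a clique, so at least 6 colors are needed.
So 5 colors are not enough.

No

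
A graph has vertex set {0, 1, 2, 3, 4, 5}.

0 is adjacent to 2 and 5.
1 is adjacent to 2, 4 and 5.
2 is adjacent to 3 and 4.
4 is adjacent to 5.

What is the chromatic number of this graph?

1, 4, 5 are pairwise adjacent, so at least 3 colors are needed.
3 colors suffice: color red → {2, 5}; color blue → {0, 3, 4}; color green → {1}. Every edge joins two different colors.

3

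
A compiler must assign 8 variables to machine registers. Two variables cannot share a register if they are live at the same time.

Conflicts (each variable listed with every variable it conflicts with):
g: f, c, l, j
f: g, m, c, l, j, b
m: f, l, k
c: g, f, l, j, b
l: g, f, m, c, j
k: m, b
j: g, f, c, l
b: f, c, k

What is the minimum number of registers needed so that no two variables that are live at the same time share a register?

g, f, c, l, j are mutually in conflict, so at least 5 registers are needed.
5 registers suffice: register 1 → {f, k}; register 2 → {m, c}; register 3 → {l, b}; register 4 → {g}; register 5 → {j}. Every pair that conflicts lands in different registers.

5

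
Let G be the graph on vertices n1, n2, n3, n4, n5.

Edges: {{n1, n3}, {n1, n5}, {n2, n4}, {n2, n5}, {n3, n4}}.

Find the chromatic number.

3

The cycle n4-n3-n1-n5-n2-n4 has odd length 5, so it cannot be 2-colored; at least 3 colors are needed.
3 colors suffice: color 1 → {n1, n2}; color 2 → {n3, n5}; color 3 → {n4}. Every edge joins two different colors.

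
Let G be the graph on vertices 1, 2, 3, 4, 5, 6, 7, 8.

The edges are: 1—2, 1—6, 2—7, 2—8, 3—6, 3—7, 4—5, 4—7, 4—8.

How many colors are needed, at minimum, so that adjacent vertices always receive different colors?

3

The cycle 3-6-1-2-7-3 has odd length 5, so it cannot be 2-colored; at least 3 colors are needed.
3 colors suffice: color a → {2, 4, 6}; color b → {1, 5, 7, 8}; color c → {3}. No two adjacent vertices share a color.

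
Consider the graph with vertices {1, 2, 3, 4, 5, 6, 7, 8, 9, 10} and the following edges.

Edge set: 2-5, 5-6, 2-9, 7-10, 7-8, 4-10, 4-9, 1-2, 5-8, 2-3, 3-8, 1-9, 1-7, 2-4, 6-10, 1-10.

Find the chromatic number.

3

1, 7, 10 form a triangle, so at least 3 colors are needed.
A valid assignment using 3 colors: 1=blue, 2=red, 3=blue, 4=blue, 5=blue, 6=green, 7=green, 8=red, 9=green, 10=red. No two adjacent vertices share a color.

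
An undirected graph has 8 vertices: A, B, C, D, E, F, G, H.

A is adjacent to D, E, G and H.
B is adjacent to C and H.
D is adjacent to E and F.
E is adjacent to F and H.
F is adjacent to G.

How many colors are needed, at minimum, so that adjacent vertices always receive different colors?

3

A, E, H are pairwise adjacent, so at least 3 colors are needed.
A valid assignment using 3 colors: A=2, B=1, C=2, D=3, E=1, F=2, G=1, H=3. Every edge joins two different colors.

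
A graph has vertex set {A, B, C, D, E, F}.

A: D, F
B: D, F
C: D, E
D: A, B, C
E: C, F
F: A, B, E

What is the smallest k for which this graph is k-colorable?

The cycle E-F-A-D-C-E has odd length 5, so it cannot be 2-colored; at least 3 colors are needed.
3 colors suffice: color 1 → {D, F}; color 2 → {A, B, E}; color 3 → {C}. No two adjacent vertices share a color.

3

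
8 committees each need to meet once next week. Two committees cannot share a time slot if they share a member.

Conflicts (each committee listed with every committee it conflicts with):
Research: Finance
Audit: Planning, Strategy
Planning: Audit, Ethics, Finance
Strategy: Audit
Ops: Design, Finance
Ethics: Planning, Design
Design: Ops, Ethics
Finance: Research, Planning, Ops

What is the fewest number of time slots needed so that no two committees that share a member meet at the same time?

The cycle Ops-Finance-Planning-Ethics-Design-Ops has odd length 5, so it cannot be 2-colored; at least 3 time slots are needed.
3 time slots suffice: Research=1, Audit=2, Planning=1, Strategy=1, Ops=3, Ethics=2, Design=1, Finance=2. No two conflicting committees share a time slot.

3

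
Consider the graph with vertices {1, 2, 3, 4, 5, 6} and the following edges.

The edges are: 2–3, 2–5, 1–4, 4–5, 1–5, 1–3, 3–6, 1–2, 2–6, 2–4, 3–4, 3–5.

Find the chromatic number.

1, 2, 3, 4, 5 are pairwise adjacent (a clique of size 5), so at least 5 colors are needed.
5 colors suffice: color a → {2}; color b → {3}; color c → {4, 6}; color d → {1}; color e → {5}. Each edge has distinct colors on its endpoints.

5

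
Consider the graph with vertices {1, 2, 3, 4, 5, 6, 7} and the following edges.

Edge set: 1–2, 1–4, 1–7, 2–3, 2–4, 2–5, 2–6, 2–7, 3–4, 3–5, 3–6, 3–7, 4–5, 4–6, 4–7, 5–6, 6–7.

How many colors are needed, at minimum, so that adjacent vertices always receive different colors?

2, 3, 4, 6, 7 are mutually adjacent (a clique of size 5), so at least 5 colors are needed.
One proper 5-coloring: 1=yellow, 2=blue, 3=purple, 4=red, 5=green, 6=yellow, 7=green. No two adjacent vertices share a color.

5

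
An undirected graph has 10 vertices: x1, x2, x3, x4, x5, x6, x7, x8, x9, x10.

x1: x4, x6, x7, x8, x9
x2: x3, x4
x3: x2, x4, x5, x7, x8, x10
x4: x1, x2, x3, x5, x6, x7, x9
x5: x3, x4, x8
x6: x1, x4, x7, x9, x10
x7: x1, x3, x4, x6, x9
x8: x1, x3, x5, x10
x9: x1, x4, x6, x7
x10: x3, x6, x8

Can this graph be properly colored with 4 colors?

No

x1, x4, x6, x7, x9 are mutually adjacent (a clique of size 5), so at least 5 colors are needed.
So 4 colors are not enough.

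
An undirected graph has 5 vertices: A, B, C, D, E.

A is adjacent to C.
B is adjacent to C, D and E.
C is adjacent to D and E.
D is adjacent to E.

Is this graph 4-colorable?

Yes

The chromatic number is 4. B, C, D, E form a clique, so at least 4 colors are needed.
4 colors suffice: color 1 → {C}; color 2 → {A, B}; color 3 → {E}; color 4 → {D}.
That is already a proper 4-coloring.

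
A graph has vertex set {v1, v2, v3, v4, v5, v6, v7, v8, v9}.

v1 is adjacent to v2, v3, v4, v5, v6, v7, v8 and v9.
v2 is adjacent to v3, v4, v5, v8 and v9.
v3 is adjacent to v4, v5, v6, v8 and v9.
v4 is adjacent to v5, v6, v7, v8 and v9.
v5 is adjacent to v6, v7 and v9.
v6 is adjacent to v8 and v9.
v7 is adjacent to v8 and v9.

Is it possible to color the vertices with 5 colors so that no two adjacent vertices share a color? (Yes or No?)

v1, v3, v4, v5, v6, v9 form a clique, so at least 6 colors are needed.
So 5 colors are not enough.

No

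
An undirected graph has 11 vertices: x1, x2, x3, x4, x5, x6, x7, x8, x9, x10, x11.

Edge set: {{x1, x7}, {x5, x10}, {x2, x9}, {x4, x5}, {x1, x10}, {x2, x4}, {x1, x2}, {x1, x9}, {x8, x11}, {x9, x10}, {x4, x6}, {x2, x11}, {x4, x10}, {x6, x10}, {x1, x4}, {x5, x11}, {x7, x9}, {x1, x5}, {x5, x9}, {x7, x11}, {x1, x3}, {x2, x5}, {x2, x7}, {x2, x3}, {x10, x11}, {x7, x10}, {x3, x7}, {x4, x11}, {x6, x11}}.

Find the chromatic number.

x1, x7, x9, x10 are pairwise adjacent (a clique of size 4), so at least 4 colors are needed.
4 colors suffice: color 1 → {x2, x8, x10}; color 2 → {x1, x11}; color 3 → {x5, x6, x7}; color 4 → {x3, x4, x9}. Each edge has distinct colors on its endpoints.

4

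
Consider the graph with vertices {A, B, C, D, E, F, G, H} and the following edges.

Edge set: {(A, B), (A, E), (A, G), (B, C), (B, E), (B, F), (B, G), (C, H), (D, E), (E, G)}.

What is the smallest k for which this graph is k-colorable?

4

A, B, E, G form a clique, so at least 4 colors are needed.
4 colors suffice: color 1 → {B, D, H}; color 2 → {C, E, F}; color 3 → {A}; color 4 → {G}. Each edge has distinct colors on its endpoints.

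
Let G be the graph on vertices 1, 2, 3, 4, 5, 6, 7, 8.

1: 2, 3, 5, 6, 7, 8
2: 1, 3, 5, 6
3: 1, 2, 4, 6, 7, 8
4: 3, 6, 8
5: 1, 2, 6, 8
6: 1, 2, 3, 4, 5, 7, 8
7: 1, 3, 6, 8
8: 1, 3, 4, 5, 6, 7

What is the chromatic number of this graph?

5

1, 3, 6, 7, 8 form a clique, so at least 5 colors are needed.
5 colors suffice: color red → {6}; color blue → {3, 5}; color green → {2, 8}; color yellow → {1, 4}; color purple → {7}. Each edge has distinct colors on its endpoints.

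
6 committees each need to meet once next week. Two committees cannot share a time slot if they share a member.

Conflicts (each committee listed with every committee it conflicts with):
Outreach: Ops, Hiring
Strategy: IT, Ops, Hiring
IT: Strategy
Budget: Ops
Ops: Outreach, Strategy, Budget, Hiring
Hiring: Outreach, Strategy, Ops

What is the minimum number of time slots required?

Outreach, Ops, Hiring all conflict with each other, so at least 3 time slots are needed.
3 time slots suffice: Outreach=3, Strategy=3, IT=1, Budget=2, Ops=1, Hiring=2. Each listed conflict is separated.

3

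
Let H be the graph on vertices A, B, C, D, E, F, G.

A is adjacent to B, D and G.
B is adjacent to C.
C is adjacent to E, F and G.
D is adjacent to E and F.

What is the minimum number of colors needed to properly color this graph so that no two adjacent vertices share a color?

The cycle F-C-G-A-D-F has odd length 5, so it cannot be 2-colored; at least 3 colors are needed.
A valid assignment using 3 colors: A=blue, B=green, C=red, D=red, E=blue, F=blue, G=green. Every edge joins two different colors.

3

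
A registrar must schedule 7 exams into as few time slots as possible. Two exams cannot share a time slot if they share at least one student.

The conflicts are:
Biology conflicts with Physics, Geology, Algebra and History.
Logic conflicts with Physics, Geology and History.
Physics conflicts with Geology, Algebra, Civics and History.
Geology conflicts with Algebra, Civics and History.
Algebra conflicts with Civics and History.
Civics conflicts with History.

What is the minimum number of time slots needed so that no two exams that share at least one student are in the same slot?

Physics, Geology, Algebra, Civics, History all conflict with each other, so at least 5 time slots are needed.
5 time slots suffice: time slot 1 → {History}; time slot 2 → {Physics}; time slot 3 → {Geology}; time slot 4 → {Logic, Algebra}; time slot 5 → {Biology, Civics}. Every pair that conflicts lands in different time slots.

5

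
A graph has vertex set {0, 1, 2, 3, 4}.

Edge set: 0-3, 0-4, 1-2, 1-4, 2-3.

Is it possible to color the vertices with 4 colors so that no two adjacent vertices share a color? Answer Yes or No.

Yes

The chromatic number is 3. The cycle 0-4-1-2-3-0 has odd length 5, so it cannot be 2-colored; at least 3 colors are needed.
3 colors suffice: 0=b, 1=a, 2=b, 3=a, 4=c.
Since 4 ≥ 3, a proper 4-coloring certainly exists.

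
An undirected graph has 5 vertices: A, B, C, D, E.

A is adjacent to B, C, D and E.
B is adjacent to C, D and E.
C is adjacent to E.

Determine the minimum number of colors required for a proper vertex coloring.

4

A, B, C, E are mutually adjacent (a clique of size 4), so at least 4 colors are needed.
4 colors suffice: color red → {A}; color blue → {B}; color green → {D, E}; color yellow → {C}. Each edge has distinct colors on its endpoints.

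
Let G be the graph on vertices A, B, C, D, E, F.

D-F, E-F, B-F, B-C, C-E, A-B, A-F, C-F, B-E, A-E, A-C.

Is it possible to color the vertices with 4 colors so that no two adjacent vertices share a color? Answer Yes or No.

No

A, B, C, E, F are mutually adjacent (a clique of size 5), so at least 5 colors are needed.
So 4 colors are not enough.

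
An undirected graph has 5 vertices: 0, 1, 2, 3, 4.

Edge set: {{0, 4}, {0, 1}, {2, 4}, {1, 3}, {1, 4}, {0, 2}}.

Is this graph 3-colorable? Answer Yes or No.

The chromatic number is 3. 0, 2, 4 form a triangle, so at least 3 colors are needed.
One proper 3-coloring: 0=red, 1=green, 2=green, 3=red, 4=blue.
That is already a proper 3-coloring.

Yes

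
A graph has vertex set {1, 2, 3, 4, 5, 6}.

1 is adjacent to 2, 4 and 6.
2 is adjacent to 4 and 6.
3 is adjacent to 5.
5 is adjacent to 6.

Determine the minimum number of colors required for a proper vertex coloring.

3

1, 2, 4 are mutually adjacent, so at least 3 colors are needed.
One proper 3-coloring: 1=blue, 2=red, 3=blue, 4=green, 5=red, 6=green. Each edge has distinct colors on its endpoints.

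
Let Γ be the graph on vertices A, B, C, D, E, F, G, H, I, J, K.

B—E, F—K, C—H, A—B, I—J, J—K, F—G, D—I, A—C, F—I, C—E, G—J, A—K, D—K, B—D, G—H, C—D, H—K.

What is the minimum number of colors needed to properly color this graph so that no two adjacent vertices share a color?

2

C and H are adjacent, so at least 2 colors are needed.
2 colors suffice: color 1 → {B, C, G, I, K}; color 2 → {A, D, E, F, H, J}. No two adjacent vertices share a color.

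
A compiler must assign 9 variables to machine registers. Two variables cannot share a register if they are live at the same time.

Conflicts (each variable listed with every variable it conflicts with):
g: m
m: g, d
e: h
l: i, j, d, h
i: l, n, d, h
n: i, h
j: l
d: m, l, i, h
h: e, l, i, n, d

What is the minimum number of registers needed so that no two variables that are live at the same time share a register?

l, i, d, h are mutually in conflict, so at least 4 registers are needed.
4 registers suffice: register 1 → {m, j, h}; register 2 → {g, e, l, n}; register 3 → {i}; register 4 → {d}. Each listed conflict is separated.

4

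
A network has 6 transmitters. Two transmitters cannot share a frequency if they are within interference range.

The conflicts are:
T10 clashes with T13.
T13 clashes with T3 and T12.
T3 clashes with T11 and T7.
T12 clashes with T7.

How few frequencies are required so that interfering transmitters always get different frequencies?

2

T3 and T11 conflict, so at least 2 frequencies are needed.
2 frequencies suffice: frequency 1 → {T10, T3, T12}; frequency 2 → {T13, T11, T7}. Each listed conflict is separated.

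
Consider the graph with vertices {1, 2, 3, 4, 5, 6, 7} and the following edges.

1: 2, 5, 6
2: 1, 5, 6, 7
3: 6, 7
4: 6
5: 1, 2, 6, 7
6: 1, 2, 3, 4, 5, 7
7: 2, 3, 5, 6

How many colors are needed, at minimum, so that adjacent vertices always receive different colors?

4

1, 2, 5, 6 are pairwise adjacent (a clique of size 4), so at least 4 colors are needed.
4 colors suffice: 1=blue, 2=yellow, 3=green, 4=blue, 5=green, 6=red, 7=blue. Each edge has distinct colors on its endpoints.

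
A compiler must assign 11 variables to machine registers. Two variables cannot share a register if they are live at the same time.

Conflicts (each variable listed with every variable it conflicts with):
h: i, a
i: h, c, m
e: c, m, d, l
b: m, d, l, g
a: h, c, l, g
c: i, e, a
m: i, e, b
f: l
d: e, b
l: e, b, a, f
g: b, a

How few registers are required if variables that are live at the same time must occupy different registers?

2

b and d conflict, so at least 2 registers are needed.
2 registers suffice: h=2, i=1, e=1, b=1, a=1, c=2, m=2, f=1, d=2, l=2, g=2. No two conflicting variables share a register.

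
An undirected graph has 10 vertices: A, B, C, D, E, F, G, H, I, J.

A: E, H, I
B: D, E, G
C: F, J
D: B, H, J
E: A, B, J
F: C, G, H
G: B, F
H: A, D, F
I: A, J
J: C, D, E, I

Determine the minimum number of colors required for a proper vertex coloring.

3

The cycle B-E-A-H-D-B has odd length 5, so it cannot be 2-colored; at least 3 colors are needed.
3 colors suffice: color 1 → {A, B, F, J}; color 2 → {C, D, E, G, I}; color 3 → {H}. Each edge has distinct colors on its endpoints.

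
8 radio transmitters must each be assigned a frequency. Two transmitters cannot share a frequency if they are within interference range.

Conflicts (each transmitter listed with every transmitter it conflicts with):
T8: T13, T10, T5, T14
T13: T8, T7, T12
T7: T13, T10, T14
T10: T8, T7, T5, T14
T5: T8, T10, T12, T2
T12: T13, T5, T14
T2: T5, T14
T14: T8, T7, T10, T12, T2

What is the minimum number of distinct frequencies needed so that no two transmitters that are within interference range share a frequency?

3

T8, T10, T14 pairwise conflict, so at least 3 frequencies are needed.
3 frequencies suffice: frequency 1 → {T13, T5, T14}; frequency 2 → {T8, T7, T12, T2}; frequency 3 → {T10}. No two conflicting transmitters share a frequency.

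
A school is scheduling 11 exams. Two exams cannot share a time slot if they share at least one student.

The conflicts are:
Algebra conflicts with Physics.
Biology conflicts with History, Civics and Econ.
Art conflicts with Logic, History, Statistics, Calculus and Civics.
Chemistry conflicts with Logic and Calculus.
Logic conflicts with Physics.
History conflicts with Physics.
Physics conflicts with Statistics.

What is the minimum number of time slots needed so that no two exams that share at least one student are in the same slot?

Algebra and Physics conflict, so at least 2 time slots are needed.
2 time slots suffice: time slot 1 → {Biology, Art, Chemistry, Physics}; time slot 2 → {Algebra, Logic, History, Statistics, Calculus, Civics, Econ}. Every pair that conflicts lands in different time slots.

2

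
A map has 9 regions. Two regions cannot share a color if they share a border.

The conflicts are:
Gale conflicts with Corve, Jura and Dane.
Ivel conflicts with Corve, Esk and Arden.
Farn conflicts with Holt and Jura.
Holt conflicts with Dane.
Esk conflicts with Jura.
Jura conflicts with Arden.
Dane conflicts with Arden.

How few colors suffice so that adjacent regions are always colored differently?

The cycle Arden-Jura-Gale-Corve-Ivel-Arden has odd length 5, so it cannot be 2-colored; at least 3 colors are needed.
One proper 3-coloring: Gale=2, Ivel=1, Farn=2, Corve=3, Holt=3, Esk=2, Jura=1, Dane=1, Arden=2. Each listed conflict is separated.

3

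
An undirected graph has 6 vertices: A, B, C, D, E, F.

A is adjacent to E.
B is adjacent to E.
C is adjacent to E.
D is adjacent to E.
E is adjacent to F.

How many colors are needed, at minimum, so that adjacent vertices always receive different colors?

E and F are adjacent, so at least 2 colors are needed.
One proper 2-coloring: A=2, B=2, C=2, D=2, E=1, F=2. No two adjacent vertices share a color.

2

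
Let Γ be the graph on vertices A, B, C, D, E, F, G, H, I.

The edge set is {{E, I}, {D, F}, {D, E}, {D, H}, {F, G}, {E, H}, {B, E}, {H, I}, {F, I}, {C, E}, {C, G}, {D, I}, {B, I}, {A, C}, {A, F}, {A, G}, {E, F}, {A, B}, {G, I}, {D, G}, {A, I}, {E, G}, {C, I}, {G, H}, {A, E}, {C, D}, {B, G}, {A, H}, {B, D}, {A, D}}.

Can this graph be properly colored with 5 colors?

No

A, B, D, E, G, I are mutually adjacent (a clique of size 6), so at least 6 colors are needed.
So 5 colors are not enough.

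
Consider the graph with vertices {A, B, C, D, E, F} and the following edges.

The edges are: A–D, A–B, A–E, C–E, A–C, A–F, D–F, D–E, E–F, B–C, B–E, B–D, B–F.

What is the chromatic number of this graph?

A, B, D, E, F are mutually adjacent (a clique of size 5), so at least 5 colors are needed.
5 colors suffice: color red → {E}; color blue → {B}; color green → {A}; color yellow → {C, D}; color purple → {F}. Every edge joins two different colors.

5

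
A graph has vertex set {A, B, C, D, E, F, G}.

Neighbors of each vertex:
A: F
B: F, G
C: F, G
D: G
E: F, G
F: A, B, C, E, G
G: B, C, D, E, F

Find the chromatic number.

B, F, G are pairwise adjacent, so at least 3 colors are needed.
One proper 3-coloring: A=2, B=3, C=3, D=1, E=3, F=1, G=2. Each edge has distinct colors on its endpoints.

3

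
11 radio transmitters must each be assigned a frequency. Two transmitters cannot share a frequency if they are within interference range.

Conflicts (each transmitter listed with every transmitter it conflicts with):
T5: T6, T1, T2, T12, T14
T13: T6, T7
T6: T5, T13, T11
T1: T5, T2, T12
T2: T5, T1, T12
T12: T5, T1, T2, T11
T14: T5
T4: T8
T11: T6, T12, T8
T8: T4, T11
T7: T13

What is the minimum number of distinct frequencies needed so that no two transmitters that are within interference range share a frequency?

T5, T1, T2, T12 all conflict with each other, so at least 4 frequencies are needed.
4 frequencies suffice: frequency 1 → {T5, T13, T4, T11}; frequency 2 → {T6, T12, T14, T8, T7}; frequency 3 → {T1}; frequency 4 → {T2}. Each listed conflict is separated.

4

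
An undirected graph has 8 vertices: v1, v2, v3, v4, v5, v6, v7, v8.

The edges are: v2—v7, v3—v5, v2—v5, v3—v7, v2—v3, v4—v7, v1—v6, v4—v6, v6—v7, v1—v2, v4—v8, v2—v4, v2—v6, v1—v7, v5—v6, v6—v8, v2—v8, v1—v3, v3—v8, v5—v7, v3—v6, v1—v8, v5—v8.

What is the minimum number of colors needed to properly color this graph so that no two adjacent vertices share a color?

v2, v3, v5, v6, v8 form a clique, so at least 5 colors are needed.
5 colors suffice: color R → {v6}; color B → {v2}; color G → {v7, v8}; color Y → {v3, v4}; color P → {v1, v5}. Every edge joins two different colors.

5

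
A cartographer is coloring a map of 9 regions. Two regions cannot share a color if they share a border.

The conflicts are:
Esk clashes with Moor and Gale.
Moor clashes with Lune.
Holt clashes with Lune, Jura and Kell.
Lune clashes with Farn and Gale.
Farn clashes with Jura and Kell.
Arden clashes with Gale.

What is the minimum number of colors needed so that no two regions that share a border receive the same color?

2

Holt and Jura conflict, so at least 2 colors are needed.
2 colors suffice: color 1 → {Esk, Lune, Arden, Jura, Kell}; color 2 → {Moor, Holt, Farn, Gale}. Every pair that conflicts lands in different colors.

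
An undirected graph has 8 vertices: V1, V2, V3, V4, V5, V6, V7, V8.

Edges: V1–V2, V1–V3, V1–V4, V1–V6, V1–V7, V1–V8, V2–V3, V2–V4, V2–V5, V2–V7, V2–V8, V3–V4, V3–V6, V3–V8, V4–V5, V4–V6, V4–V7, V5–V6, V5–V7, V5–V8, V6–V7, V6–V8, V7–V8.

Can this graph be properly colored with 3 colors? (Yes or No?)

V4, V5, V6, V7 are pairwise adjacent (a clique of size 4), so at least 4 colors are needed.
So 3 colors are not enough.

No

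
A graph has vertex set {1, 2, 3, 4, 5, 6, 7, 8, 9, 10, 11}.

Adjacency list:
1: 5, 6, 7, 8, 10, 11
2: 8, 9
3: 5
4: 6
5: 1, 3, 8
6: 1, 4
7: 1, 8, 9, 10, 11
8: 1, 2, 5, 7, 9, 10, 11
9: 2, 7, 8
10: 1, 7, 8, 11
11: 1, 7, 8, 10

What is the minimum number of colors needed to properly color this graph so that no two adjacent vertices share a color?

1, 7, 8, 10, 11 are mutually adjacent (a clique of size 5), so at least 5 colors are needed.
5 colors suffice: color red → {3, 6, 8}; color blue → {1, 4, 9}; color green → {2, 5, 7}; color yellow → {10}; color purple → {11}. No two adjacent vertices share a color.

5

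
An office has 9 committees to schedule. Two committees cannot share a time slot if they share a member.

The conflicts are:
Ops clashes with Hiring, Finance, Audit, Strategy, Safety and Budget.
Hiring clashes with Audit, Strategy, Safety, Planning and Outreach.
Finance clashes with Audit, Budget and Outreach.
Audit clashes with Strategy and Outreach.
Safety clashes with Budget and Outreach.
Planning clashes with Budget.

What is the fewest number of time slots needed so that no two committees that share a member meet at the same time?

Ops, Hiring, Audit, Strategy are mutually in conflict, so at least 4 time slots are needed.
Using 4 time slots: Ops=1, Hiring=2, Finance=2, Audit=3, Strategy=4, Safety=3, Planning=1, Budget=4, Outreach=1. Each listed conflict is separated.

4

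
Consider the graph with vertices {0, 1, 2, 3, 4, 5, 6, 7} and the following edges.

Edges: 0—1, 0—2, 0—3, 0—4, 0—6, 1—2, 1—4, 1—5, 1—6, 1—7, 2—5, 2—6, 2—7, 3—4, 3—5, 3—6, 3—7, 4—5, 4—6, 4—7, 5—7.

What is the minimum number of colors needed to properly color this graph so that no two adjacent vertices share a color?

4

3, 4, 5, 7 are mutually adjacent (a clique of size 4), so at least 4 colors are needed.
One proper 4-coloring: 0=green, 1=blue, 2=red, 3=blue, 4=red, 5=green, 6=yellow, 7=yellow. Every edge joins two different colors.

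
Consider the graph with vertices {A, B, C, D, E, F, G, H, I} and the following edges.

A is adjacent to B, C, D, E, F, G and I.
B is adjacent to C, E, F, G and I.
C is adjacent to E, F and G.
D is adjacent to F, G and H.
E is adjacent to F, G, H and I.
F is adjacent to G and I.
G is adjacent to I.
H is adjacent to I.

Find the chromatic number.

6

A, B, C, E, F, G are pairwise adjacent (a clique of size 6), so at least 6 colors are needed.
6 colors suffice: A=2, B=5, C=6, D=1, E=1, F=4, G=3, H=2, I=6. No two adjacent vertices share a color.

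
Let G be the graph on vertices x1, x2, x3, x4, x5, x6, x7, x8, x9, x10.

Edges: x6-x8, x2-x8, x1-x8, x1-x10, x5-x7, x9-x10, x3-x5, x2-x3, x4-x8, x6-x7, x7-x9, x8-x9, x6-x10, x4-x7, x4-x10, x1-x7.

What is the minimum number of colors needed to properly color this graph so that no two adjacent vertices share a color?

x4 and x10 are adjacent, so at least 2 colors are needed.
2 colors suffice: color R → {x3, x7, x8, x10}; color B → {x1, x2, x4, x5, x6, x9}. Each edge has distinct colors on its endpoints.

2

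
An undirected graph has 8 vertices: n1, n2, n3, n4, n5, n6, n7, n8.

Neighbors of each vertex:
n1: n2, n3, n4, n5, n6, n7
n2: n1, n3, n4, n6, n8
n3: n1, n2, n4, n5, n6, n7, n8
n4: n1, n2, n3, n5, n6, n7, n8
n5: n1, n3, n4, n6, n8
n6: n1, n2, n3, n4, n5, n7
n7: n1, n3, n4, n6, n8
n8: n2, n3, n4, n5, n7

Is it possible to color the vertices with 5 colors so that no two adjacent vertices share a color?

The chromatic number is 5. n1, n3, n4, n6, n7 are mutually adjacent (a clique of size 5), so at least 5 colors are needed.
5 colors suffice: n1=4, n2=5, n3=2, n4=1, n5=5, n6=3, n7=5, n8=3.
That is already a proper 5-coloring.

Yes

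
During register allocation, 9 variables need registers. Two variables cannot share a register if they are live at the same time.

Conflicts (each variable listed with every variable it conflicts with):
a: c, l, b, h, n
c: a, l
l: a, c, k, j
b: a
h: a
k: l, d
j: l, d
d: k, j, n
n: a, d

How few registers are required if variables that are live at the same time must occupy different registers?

a, c, l pairwise conflict, so at least 3 registers are needed.
3 registers suffice: register 1 → {a, d}; register 2 → {l, b, h, n}; register 3 → {c, k, j}. No two conflicting variables share a register.

3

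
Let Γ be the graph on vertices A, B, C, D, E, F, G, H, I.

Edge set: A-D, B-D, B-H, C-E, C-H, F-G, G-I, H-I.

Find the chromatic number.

2

B and H are adjacent, so at least 2 colors are needed.
A valid assignment using 2 colors: A=blue, B=blue, C=blue, D=red, E=red, F=blue, G=red, H=red, I=blue. No two adjacent vertices share a color.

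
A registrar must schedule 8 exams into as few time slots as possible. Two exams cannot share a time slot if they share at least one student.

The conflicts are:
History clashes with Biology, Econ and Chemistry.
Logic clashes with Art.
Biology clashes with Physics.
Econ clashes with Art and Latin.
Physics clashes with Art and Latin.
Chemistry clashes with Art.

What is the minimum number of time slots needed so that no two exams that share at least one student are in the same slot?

The cycle History-Econ-Latin-Physics-Biology-History has odd length 5, so it cannot be 2-colored; at least 3 time slots are needed.
3 time slots suffice: time slot 1 → {History, Art, Latin}; time slot 2 → {Logic, Econ, Physics, Chemistry}; time slot 3 → {Biology}. Every pair that conflicts lands in different time slots.

3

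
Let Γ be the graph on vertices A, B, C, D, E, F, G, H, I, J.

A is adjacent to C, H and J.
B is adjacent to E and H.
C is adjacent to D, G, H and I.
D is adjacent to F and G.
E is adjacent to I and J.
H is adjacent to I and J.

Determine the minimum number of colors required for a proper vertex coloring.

3

A, C, H are mutually adjacent, so at least 3 colors are needed.
3 colors suffice: color 1 → {B, C, F, J}; color 2 → {D, E, H}; color 3 → {A, G, I}. Each edge has distinct colors on its endpoints.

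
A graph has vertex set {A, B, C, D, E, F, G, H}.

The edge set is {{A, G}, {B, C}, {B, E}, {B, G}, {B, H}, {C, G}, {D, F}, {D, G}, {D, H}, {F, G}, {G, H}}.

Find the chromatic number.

D, F, G are pairwise adjacent, so at least 3 colors are needed.
3 colors suffice: A=2, B=2, C=3, D=2, E=1, F=3, G=1, H=3. No two adjacent vertices share a color.

3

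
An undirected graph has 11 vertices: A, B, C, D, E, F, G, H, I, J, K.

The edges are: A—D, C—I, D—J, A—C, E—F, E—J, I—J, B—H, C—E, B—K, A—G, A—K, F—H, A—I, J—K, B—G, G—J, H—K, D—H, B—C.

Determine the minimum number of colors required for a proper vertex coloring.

3

A, C, I are mutually adjacent, so at least 3 colors are needed.
One proper 3-coloring: A=1, B=3, C=2, D=2, E=3, F=2, G=2, H=1, I=3, J=1, K=2. Each edge has distinct colors on its endpoints.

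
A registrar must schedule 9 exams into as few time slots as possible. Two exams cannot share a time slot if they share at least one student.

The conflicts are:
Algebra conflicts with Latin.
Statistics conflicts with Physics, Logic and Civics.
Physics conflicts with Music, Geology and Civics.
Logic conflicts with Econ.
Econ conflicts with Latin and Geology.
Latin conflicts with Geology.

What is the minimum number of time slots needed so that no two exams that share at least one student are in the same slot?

3

Econ, Latin, Geology pairwise conflict, so at least 3 time slots are needed.
A valid assignment using 3 time slots: Algebra=1, Statistics=2, Physics=1, Logic=3, Econ=1, Music=2, Latin=3, Geology=2, Civics=3. Each listed conflict is separated.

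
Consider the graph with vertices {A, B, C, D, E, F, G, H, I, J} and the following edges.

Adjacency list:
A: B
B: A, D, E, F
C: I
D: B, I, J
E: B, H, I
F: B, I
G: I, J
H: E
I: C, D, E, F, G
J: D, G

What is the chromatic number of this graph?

G and I are adjacent, so at least 2 colors are needed.
2 colors suffice: color red → {B, H, I, J}; color blue → {A, C, D, E, F, G}. No two adjacent vertices share a color.

2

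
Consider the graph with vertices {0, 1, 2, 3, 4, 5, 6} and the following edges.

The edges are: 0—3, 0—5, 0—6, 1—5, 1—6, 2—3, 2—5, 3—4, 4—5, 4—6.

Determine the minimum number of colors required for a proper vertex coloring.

0 and 6 are adjacent, so at least 2 colors are needed.
2 colors suffice: color a → {3, 5, 6}; color b → {0, 1, 2, 4}. Each edge has distinct colors on its endpoints.

2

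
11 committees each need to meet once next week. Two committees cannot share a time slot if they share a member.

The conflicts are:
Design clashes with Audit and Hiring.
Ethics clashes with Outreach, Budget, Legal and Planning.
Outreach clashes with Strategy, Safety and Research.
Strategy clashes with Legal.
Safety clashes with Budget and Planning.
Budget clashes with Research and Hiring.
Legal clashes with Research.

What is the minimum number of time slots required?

Design and Audit conflict, so at least 2 time slots are needed.
2 time slots suffice: time slot 1 → {Design, Outreach, Budget, Legal, Planning}; time slot 2 → {Ethics, Strategy, Safety, Research, Audit, Hiring}. No two conflicting committees share a time slot.

2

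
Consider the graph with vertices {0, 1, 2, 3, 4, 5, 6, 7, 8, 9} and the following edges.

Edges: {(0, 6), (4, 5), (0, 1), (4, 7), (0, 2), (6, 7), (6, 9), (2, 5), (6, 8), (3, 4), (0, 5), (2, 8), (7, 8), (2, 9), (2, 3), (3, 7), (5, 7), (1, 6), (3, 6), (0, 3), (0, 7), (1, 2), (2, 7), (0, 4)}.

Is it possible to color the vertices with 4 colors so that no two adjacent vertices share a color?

The chromatic number is 4. 0, 4, 5, 7 form a clique, so at least 4 colors are needed.
One proper 4-coloring: 0=a, 1=c, 2=b, 3=d, 4=b, 5=d, 6=b, 7=c, 8=a, 9=a.
That is already a proper 4-coloring.

Yes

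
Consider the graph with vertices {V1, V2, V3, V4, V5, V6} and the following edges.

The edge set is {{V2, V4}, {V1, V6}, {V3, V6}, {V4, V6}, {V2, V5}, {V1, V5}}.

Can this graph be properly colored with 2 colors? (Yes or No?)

No

The cycle V4-V6-V1-V5-V2-V4 has odd length 5, so it cannot be 2-colored; at least 3 colors are needed.
So 2 colors are not enough.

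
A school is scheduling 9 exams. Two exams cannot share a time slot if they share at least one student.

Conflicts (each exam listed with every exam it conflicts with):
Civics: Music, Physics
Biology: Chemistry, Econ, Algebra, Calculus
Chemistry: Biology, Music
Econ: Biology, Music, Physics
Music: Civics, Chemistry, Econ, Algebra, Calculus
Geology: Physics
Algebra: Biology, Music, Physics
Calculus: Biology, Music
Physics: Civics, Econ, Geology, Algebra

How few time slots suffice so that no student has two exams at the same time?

Music and Calculus conflict, so at least 2 time slots are needed.
A valid assignment using 2 time slots: Civics=2, Biology=1, Chemistry=2, Econ=2, Music=1, Geology=2, Algebra=2, Calculus=2, Physics=1. Every pair that conflicts lands in different time slots.

2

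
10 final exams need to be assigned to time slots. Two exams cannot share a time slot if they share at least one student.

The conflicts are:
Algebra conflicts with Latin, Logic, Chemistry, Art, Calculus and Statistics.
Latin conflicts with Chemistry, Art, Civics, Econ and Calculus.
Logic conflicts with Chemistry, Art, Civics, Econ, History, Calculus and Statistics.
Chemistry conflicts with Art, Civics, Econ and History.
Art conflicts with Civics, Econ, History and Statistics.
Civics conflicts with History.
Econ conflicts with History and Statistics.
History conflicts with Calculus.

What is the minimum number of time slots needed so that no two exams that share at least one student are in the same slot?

5

Logic, Chemistry, Art, Civics, History are mutually in conflict, so at least 5 time slots are needed.
5 time slots suffice: time slot 1 → {Latin, Logic}; time slot 2 → {Art, Calculus}; time slot 3 → {Chemistry, Statistics}; time slot 4 → {Algebra, Civics, Econ}; time slot 5 → {History}. Each listed conflict is separated.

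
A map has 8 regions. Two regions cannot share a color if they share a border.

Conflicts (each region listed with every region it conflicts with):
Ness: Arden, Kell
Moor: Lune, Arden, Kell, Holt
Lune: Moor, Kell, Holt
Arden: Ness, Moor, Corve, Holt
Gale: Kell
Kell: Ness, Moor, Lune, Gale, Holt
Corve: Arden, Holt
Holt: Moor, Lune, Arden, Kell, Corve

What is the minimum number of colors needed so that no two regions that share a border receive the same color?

4

Moor, Lune, Kell, Holt pairwise conflict, so at least 4 colors are needed.
4 colors suffice: color 1 → {Ness, Gale, Holt}; color 2 → {Arden, Kell}; color 3 → {Moor, Corve}; color 4 → {Lune}. Each listed conflict is separated.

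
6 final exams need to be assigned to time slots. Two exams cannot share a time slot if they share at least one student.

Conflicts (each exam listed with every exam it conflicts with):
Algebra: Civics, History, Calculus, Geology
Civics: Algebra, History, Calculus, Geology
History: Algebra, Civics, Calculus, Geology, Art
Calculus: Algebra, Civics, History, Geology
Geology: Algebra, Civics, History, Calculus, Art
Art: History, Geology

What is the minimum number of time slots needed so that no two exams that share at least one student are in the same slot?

5

Algebra, Civics, History, Calculus, Geology all conflict with each other, so at least 5 time slots are needed.
A valid assignment using 5 time slots: Algebra=3, Civics=4, History=2, Calculus=5, Geology=1, Art=3. No two conflicting exams share a time slot.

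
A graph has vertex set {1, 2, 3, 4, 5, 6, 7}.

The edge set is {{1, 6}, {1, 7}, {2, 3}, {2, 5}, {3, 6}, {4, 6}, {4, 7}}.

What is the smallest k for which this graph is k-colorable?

2

1 and 7 are adjacent, so at least 2 colors are needed.
2 colors suffice: color a → {2, 6, 7}; color b → {1, 3, 4, 5}. Each edge has distinct colors on its endpoints.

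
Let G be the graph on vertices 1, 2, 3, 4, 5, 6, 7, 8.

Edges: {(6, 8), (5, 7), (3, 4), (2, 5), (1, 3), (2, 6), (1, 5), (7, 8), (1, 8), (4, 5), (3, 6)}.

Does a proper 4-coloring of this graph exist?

The chromatic number is 3. The cycle 2-6-3-4-5-2 has odd length 5, so it cannot be 2-colored; at least 3 colors are needed.
A valid assignment using 3 colors: 1=b, 2=c, 3=a, 4=b, 5=a, 6=b, 7=b, 8=a.
Since 4 ≥ 3, a proper 4-coloring certainly exists.

Yes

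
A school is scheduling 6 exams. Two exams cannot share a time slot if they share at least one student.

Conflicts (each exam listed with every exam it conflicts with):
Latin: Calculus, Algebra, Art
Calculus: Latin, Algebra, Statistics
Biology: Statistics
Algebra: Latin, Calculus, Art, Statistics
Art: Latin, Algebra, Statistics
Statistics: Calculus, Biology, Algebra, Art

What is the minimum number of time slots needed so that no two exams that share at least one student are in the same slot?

Algebra, Art, Statistics all conflict with each other, so at least 3 time slots are needed.
3 time slots suffice: time slot 1 → {Latin, Statistics}; time slot 2 → {Biology, Algebra}; time slot 3 → {Calculus, Art}. Every pair that conflicts lands in different time slots.

3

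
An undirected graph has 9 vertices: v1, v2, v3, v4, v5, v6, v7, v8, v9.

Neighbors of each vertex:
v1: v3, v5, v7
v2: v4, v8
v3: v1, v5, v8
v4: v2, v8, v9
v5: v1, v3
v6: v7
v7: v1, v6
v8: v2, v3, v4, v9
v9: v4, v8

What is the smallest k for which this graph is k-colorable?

v1, v3, v5 form a triangle, so at least 3 colors are needed.
3 colors suffice: v1=red, v2=green, v3=blue, v4=blue, v5=green, v6=red, v7=blue, v8=red, v9=green. Every edge joins two different colors.

3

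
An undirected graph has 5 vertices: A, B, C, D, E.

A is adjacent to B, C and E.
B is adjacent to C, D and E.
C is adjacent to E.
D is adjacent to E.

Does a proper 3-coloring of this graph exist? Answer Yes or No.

No

A, B, C, E form a clique, so at least 4 colors are needed.
So 3 colors are not enough.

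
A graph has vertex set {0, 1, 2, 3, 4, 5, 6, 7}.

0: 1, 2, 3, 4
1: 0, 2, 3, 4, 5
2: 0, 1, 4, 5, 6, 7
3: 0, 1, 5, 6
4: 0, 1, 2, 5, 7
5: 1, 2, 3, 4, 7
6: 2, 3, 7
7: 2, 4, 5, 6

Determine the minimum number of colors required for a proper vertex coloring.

4

0, 1, 2, 4 are mutually adjacent (a clique of size 4), so at least 4 colors are needed.
4 colors suffice: 0=yellow, 1=blue, 2=red, 3=red, 4=green, 5=yellow, 6=green, 7=blue. No two adjacent vertices share a color.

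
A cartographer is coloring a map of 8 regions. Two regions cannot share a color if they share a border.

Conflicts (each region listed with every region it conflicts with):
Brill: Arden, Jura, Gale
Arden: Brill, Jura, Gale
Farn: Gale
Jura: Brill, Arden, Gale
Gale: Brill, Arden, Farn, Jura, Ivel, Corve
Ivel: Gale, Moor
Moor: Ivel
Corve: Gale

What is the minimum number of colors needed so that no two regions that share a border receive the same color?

Brill, Arden, Jura, Gale are mutually in conflict, so at least 4 colors are needed.
4 colors suffice: Brill=2, Arden=4, Farn=2, Jura=3, Gale=1, Ivel=2, Moor=1, Corve=2. No two conflicting regions share a color.

4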